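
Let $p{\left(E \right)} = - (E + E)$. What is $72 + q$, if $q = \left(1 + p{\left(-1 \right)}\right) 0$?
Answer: $72$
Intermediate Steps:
$p{\left(E \right)} = - 2 E$
$q = 0$ ($q = \left(1 - -2\right) 0 = \left(1 + 2\right) 0 = 3 \cdot 0 = 0$)
$72 + q = 72 + 0 = 72$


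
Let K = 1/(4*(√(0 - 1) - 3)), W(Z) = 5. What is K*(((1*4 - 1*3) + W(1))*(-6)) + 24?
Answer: 267/10 + 9*I/10 ≈ 26.7 + 0.9*I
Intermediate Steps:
K = (-12 - 4*I)/160 (K = 1/(4*(√(-1) - 3)) = 1/(4*(I - 3)) = 1/(4*(-3 + I)) = 1/(-12 + 4*I) = (-12 - 4*I)/160 ≈ -0.075 - 0.025*I)
K*(((1*4 - 1*3) + W(1))*(-6)) + 24 = (-3/40 - I/40)*(((1*4 - 1*3) + 5)*(-6)) + 24 = (-3/40 - I/40)*(((4 - 3) + 5)*(-6)) + 24 = (-3/40 - I/40)*((1 + 5)*(-6)) + 24 = (-3/40 - I/40)*(6*(-6)) + 24 = (-3/40 - I/40)*(-36) + 24 = (27/10 + 9*I/10) + 24 = 267/10 + 9*I/10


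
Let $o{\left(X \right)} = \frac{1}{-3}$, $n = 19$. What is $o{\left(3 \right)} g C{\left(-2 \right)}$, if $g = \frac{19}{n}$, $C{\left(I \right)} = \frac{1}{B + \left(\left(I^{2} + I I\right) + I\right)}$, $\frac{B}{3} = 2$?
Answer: $- \frac{1}{36} \approx -0.027778$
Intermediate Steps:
$B = 6$ ($B = 3 \cdot 2 = 6$)
$o{\left(X \right)} = - \frac{1}{3}$
$C{\left(I \right)} = \frac{1}{6 + I + 2 I^{2}}$ ($C{\left(I \right)} = \frac{1}{6 + \left(\left(I^{2} + I I\right) + I\right)} = \frac{1}{6 + \left(\left(I^{2} + I^{2}\right) + I\right)} = \frac{1}{6 + \left(2 I^{2} + I\right)} = \frac{1}{6 + \left(I + 2 I^{2}\right)} = \frac{1}{6 + I + 2 I^{2}}$)
$g = 1$ ($g = \frac{19}{19} = 19 \cdot \frac{1}{19} = 1$)
$o{\left(3 \right)} g C{\left(-2 \right)} = \frac{\left(- \frac{1}{3}\right) 1}{6 - 2 + 2 \left(-2\right)^{2}} = - \frac{1}{3 \left(6 - 2 + 2 \cdot 4\right)} = - \frac{1}{3 \left(6 - 2 + 8\right)} = - \frac{1}{3 \cdot 12} = \left(- \frac{1}{3}\right) \frac{1}{12} = - \frac{1}{36}$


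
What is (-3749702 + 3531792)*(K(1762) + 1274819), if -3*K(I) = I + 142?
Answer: -832972524230/3 ≈ -2.7766e+11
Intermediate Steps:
K(I) = -142/3 - I/3 (K(I) = -(I + 142)/3 = -(142 + I)/3 = -142/3 - I/3)
(-3749702 + 3531792)*(K(1762) + 1274819) = (-3749702 + 3531792)*((-142/3 - ⅓*1762) + 1274819) = -217910*((-142/3 - 1762/3) + 1274819) = -217910*(-1904/3 + 1274819) = -217910*3822553/3 = -832972524230/3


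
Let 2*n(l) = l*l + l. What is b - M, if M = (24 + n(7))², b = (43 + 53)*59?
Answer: 2960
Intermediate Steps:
n(l) = l/2 + l²/2 (n(l) = (l*l + l)/2 = (l² + l)/2 = (l + l²)/2 = l/2 + l²/2)
b = 5664 (b = 96*59 = 5664)
M = 2704 (M = (24 + (½)*7*(1 + 7))² = (24 + (½)*7*8)² = (24 + 28)² = 52² = 2704)
b - M = 5664 - 1*2704 = 5664 - 2704 = 2960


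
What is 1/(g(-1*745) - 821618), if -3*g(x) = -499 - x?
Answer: -1/821700 ≈ -1.2170e-6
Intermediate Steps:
g(x) = 499/3 + x/3 (g(x) = -(-499 - x)/3 = 499/3 + x/3)
1/(g(-1*745) - 821618) = 1/((499/3 + (-1*745)/3) - 821618) = 1/((499/3 + (⅓)*(-745)) - 821618) = 1/((499/3 - 745/3) - 821618) = 1/(-82 - 821618) = 1/(-821700) = -1/821700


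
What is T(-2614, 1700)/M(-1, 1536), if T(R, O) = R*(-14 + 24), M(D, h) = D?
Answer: 26140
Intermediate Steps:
T(R, O) = 10*R (T(R, O) = R*10 = 10*R)
T(-2614, 1700)/M(-1, 1536) = (10*(-2614))/(-1) = -26140*(-1) = 26140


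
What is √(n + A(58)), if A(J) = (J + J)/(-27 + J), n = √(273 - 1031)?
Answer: √(3596 + 961*I*√758)/31 ≈ 3.9703 + 3.4672*I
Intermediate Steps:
n = I*√758 (n = √(-758) = I*√758 ≈ 27.532*I)
A(J) = 2*J/(-27 + J) (A(J) = (2*J)/(-27 + J) = 2*J/(-27 + J))
√(n + A(58)) = √(I*√758 + 2*58/(-27 + 58)) = √(I*√758 + 2*58/31) = √(I*√758 + 2*58*(1/31)) = √(I*√758 + 116/31) = √(116/31 + I*√758)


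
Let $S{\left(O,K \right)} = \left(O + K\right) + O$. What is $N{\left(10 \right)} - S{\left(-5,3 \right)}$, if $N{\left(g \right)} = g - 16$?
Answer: $1$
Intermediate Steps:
$S{\left(O,K \right)} = K + 2 O$ ($S{\left(O,K \right)} = \left(K + O\right) + O = K + 2 O$)
$N{\left(g \right)} = -16 + g$
$N{\left(10 \right)} - S{\left(-5,3 \right)} = \left(-16 + 10\right) - \left(3 + 2 \left(-5\right)\right) = -6 - \left(3 - 10\right) = -6 - -7 = -6 + 7 = 1$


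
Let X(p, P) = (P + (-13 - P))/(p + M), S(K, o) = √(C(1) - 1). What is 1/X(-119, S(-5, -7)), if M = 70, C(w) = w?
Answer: 49/13 ≈ 3.7692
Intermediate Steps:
S(K, o) = 0 (S(K, o) = √(1 - 1) = √0 = 0)
X(p, P) = -13/(70 + p) (X(p, P) = (P + (-13 - P))/(p + 70) = -13/(70 + p))
1/X(-119, S(-5, -7)) = 1/(-13/(70 - 119)) = 1/(-13/(-49)) = 1/(-13*(-1/49)) = 1/(13/49) = 49/13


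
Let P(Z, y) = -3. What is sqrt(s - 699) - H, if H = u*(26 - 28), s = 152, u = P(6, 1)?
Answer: -6 + I*sqrt(547) ≈ -6.0 + 23.388*I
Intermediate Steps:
u = -3
H = 6 (H = -3*(26 - 28) = -3*(-2) = 6)
sqrt(s - 699) - H = sqrt(152 - 699) - 1*6 = sqrt(-547) - 6 = I*sqrt(547) - 6 = -6 + I*sqrt(547)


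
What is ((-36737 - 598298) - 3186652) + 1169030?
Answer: -2652657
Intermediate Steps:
((-36737 - 598298) - 3186652) + 1169030 = (-635035 - 3186652) + 1169030 = -3821687 + 1169030 = -2652657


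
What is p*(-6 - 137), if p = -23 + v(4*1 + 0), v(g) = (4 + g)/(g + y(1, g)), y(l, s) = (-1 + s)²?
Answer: 3201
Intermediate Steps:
v(g) = (4 + g)/(g + (-1 + g)²)
p = -291/13 (p = -23 + (4 + (4*1 + 0))/((4*1 + 0) + (-1 + (4*1 + 0))²) = -23 + (4 + (4 + 0))/((4 + 0) + (-1 + (4 + 0))²) = -23 + (4 + 4)/(4 + (-1 + 4)²) = -23 + 8/(4 + 3²) = -23 + 8/(4 + 9) = -23 + 8/13 = -291/13 ≈ -22.385)
p*(-6 - 137) = -291*(-6 - 137)/13 = -291/13*(-143) = 3201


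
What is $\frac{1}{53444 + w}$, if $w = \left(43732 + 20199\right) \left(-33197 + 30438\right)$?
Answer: $- \frac{1}{176332185} \approx -5.6711 \cdot 10^{-9}$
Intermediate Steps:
$w = -176385629$ ($w = 63931 \left(-2759\right) = -176385629$)
$\frac{1}{53444 + w} = \frac{1}{53444 - 176385629} = \frac{1}{-176332185} = - \frac{1}{176332185}$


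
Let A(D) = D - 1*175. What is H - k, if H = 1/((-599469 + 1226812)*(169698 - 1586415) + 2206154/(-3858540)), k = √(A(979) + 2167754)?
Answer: -1929270/1714672461088093447 - √2168558 ≈ -1472.6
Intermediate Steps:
A(D) = -175 + D (A(D) = D - 175 = -175 + D)
k = √2168558 (k = √((-175 + 979) + 2167754) = √(804 + 2167754) = √2168558 ≈ 1472.6)
H = -1929270/1714672461088093447 (H = 1/(627343*(-1416717) + 2206154*(-1/3858540)) = 1/(-888767492931 - 1103077/1929270) = 1/(-1714672461088093447/1929270) = -1929270/1714672461088093447 ≈ -1.1252e-12)
H - k = -1929270/1714672461088093447 - √2168558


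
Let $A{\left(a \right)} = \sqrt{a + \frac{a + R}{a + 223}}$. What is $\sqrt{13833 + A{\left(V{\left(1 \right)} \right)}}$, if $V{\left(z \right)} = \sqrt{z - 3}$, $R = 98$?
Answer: $\sqrt{13833 + 4 \sqrt{2} \sqrt{\frac{3 + 7 i \sqrt{2}}{223 + i \sqrt{2}}}} \approx 117.62 + 0.0031 i$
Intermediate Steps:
$V{\left(z \right)} = \sqrt{-3 + z}$
$A{\left(a \right)} = \sqrt{a + \frac{98 + a}{223 + a}}$ ($A{\left(a \right)} = \sqrt{a + \frac{a + 98}{a + 223}} = \sqrt{a + \frac{98 + a}{223 + a}}$)
$\sqrt{13833 + A{\left(V{\left(1 \right)} \right)}} = \sqrt{13833 + \sqrt{\frac{98 + \sqrt{-3 + 1} + \sqrt{-3 + 1} \left(223 + \sqrt{-3 + 1}\right)}{223 + \sqrt{-3 + 1}}}} = \sqrt{13833 + \sqrt{\frac{98 + \sqrt{-2} + \sqrt{-2} \left(223 + \sqrt{-2}\right)}{223 + \sqrt{-2}}}} = \sqrt{13833 + \sqrt{\frac{98 + i \sqrt{2} + i \sqrt{2} \left(223 + i \sqrt{2}\right)}{223 + i \sqrt{2}}}}$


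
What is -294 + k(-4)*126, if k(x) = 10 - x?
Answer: 1470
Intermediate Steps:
-294 + k(-4)*126 = -294 + (10 - 1*(-4))*126 = -294 + (10 + 4)*126 = -294 + 14*126 = -294 + 1764 = 1470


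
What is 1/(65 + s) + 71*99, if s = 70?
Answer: 948916/135 ≈ 7029.0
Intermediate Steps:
1/(65 + s) + 71*99 = 1/(65 + 70) + 71*99 = 1/135 + 7029 = 948916/135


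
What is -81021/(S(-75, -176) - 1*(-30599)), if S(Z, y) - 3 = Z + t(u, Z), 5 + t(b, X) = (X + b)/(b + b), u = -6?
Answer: -108028/40705 ≈ -2.6539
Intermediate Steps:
t(b, X) = -5 + (X + b)/(2*b) (t(b, X) = -5 + (X + b)/(b + b) = -5 + (X + b)/((2*b)) = -5 + (X + b)*(1/(2*b)) = -5 + (X + b)/(2*b))
S(Z, y) = -3/2 + 11*Z/12 (S(Z, y) = 3 + (Z + (½)*(Z - 9*(-6))/(-6)) = 3 + (Z + (½)*(-⅙)*(Z + 54)) = 3 + (Z + (½)*(-⅙)*(54 + Z)) = 3 + (Z + (-9/2 - Z/12)) = 3 + (-9/2 + 11*Z/12) = -3/2 + 11*Z/12)
-81021/(S(-75, -176) - 1*(-30599)) = -81021/((-3/2 + (11/12)*(-75)) - 1*(-30599)) = -81021/((-3/2 - 275/4) + 30599) = -81021/(-281/4 + 30599) = -81021/122115/4 = -81021*4/122115 = -108028/40705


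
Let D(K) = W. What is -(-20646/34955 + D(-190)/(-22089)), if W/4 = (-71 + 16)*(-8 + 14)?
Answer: 136636298/257373665 ≈ 0.53089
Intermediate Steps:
W = -1320 (W = 4*((-71 + 16)*(-8 + 14)) = 4*(-55*6) = 4*(-330) = -1320)
D(K) = -1320
-(-20646/34955 + D(-190)/(-22089)) = -(-20646/34955 - 1320/(-22089)) = -(-20646*1/34955 - 1320*(-1/22089)) = -(-20646/34955 + 440/7363) = -1*(-136636298/257373665) = 136636298/257373665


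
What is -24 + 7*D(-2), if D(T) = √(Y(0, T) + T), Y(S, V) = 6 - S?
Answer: -10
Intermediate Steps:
D(T) = √(6 + T) (D(T) = √((6 - 1*0) + T) = √((6 + 0) + T) = √(6 + T))
-24 + 7*D(-2) = -24 + 7*√(6 - 2) = -24 + 7*√4 = -24 + 7*2 = -24 + 14 = -10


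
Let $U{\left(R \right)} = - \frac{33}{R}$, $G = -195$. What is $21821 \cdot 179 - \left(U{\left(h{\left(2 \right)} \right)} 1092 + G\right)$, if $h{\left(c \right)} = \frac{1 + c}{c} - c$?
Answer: $3834082$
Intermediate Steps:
$h{\left(c \right)} = - c + \frac{1 + c}{c}$ ($h{\left(c \right)} = \frac{1 + c}{c} - c = - c + \frac{1 + c}{c}$)
$21821 \cdot 179 - \left(U{\left(h{\left(2 \right)} \right)} 1092 + G\right) = 21821 \cdot 179 - \left(- \frac{33}{1 + \frac{1}{2} - 2} \cdot 1092 - 195\right) = 3905959 - \left(- \frac{33}{1 + \frac{1}{2} - 2} \cdot 1092 - 195\right) = 3905959 - \left(- \frac{33}{- \frac{1}{2}} \cdot 1092 - 195\right) = 3905959 - \left(\left(-33\right) \left(-2\right) 1092 - 195\right) = 3905959 - \left(66 \cdot 1092 - 195\right) = 3905959 - \left(72072 - 195\right) = 3905959 - 71877 = 3834082$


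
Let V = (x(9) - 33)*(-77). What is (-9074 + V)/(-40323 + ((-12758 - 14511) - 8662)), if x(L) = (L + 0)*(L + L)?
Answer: 19007/76254 ≈ 0.24926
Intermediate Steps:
x(L) = 2*L² (x(L) = L*(2*L) = 2*L²)
V = -9933 (V = (2*9² - 33)*(-77) = (2*81 - 33)*(-77) = (162 - 33)*(-77) = 129*(-77) = -9933)
(-9074 + V)/(-40323 + ((-12758 - 14511) - 8662)) = (-9074 - 9933)/(-40323 + ((-12758 - 14511) - 8662)) = -19007/(-40323 + (-27269 - 8662)) = -19007/(-40323 - 35931) = -19007/(-76254) = -19007*(-1/76254) = 19007/76254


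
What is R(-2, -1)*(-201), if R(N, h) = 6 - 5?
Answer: -201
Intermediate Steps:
R(N, h) = 1
R(-2, -1)*(-201) = 1*(-201) = -201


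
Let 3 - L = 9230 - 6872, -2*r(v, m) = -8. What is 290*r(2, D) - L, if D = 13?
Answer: 3515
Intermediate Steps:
r(v, m) = 4 (r(v, m) = -½*(-8) = 4)
L = -2355 (L = 3 - (9230 - 6872) = 3 - 1*2358 = 3 - 2358 = -2355)
290*r(2, D) - L = 290*4 - 1*(-2355) = 1160 + 2355 = 3515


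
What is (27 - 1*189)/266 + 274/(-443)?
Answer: -72325/58919 ≈ -1.2275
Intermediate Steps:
(27 - 1*189)/266 + 274/(-443) = (27 - 189)*(1/266) + 274*(-1/443) = -162*1/266 - 274/443 = -81/133 - 274/443 = -72325/58919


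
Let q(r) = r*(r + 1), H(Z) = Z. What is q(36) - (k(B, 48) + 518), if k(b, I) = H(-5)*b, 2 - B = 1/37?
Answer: 30483/37 ≈ 823.87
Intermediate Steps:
B = 73/37 (B = 2 - 1/37 = 73/37 ≈ 1.9730)
k(b, I) = -5*b
q(r) = r*(1 + r)
q(36) - (k(B, 48) + 518) = 36*(1 + 36) - (-5*73/37 + 518) = 36*37 - (-365/37 + 518) = 1332 - 1*18801/37 = 1332 - 18801/37 = 30483/37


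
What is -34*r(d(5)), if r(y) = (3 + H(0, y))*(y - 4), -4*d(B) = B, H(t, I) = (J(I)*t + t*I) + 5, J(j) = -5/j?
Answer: 1428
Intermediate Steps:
H(t, I) = 5 + I*t - 5*t/I (H(t, I) = ((-5/I)*t + t*I) + 5 = (-5*t/I + I*t) + 5 = (I*t - 5*t/I) + 5 = 5 + I*t - 5*t/I)
d(B) = -B/4
r(y) = -32 + 8*y (r(y) = (3 + (5 + y*0 - 5*0/y))*(y - 4) = (3 + (5 + 0 + 0))*(-4 + y) = (3 + 5)*(-4 + y) = 8*(-4 + y) = -32 + 8*y)
-34*r(d(5)) = -34*(-32 + 8*(-1/4*5)) = -34*(-32 + 8*(-5/4)) = -34*(-32 - 10) = -34*(-42) = 1428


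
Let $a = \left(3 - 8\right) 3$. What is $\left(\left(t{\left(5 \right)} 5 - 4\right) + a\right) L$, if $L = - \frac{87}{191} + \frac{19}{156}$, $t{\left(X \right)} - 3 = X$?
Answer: $- \frac{69601}{9932} \approx -7.0078$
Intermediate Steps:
$t{\left(X \right)} = 3 + X$
$L = - \frac{9943}{29796}$ ($L = \left(-87\right) \frac{1}{191} + 19 \cdot \frac{1}{156} = - \frac{87}{191} + \frac{19}{156} = - \frac{9943}{29796} \approx -0.3337$)
$a = -15$ ($a = \left(3 - 8\right) 3 = \left(-5\right) 3 = -15$)
$\left(\left(t{\left(5 \right)} 5 - 4\right) + a\right) L = \left(\left(\left(3 + 5\right) 5 - 4\right) - 15\right) \left(- \frac{9943}{29796}\right) = \left(\left(8 \cdot 5 - 4\right) - 15\right) \left(- \frac{9943}{29796}\right) = \left(\left(40 - 4\right) - 15\right) \left(- \frac{9943}{29796}\right) = \left(36 - 15\right) \left(- \frac{9943}{29796}\right) = 21 \left(- \frac{9943}{29796}\right) = - \frac{69601}{9932}$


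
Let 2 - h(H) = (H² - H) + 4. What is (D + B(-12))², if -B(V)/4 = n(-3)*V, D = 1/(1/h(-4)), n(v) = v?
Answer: 27556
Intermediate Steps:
h(H) = -2 + H - H² (h(H) = 2 - ((H² - H) + 4) = 2 - (4 + H² - H) = 2 + (-4 + H - H²) = -2 + H - H²)
D = -22 (D = 1/(1/(-2 - 4 - 1*(-4)²)) = 1/(1/(-2 - 4 - 1*16)) = 1/(1/(-2 - 4 - 16)) = 1/(1/(-22)) = 1/(-1/22) = -22)
B(V) = 12*V (B(V) = -(-12)*V = 12*V)
(D + B(-12))² = (-22 + 12*(-12))² = (-22 - 144)² = (-166)² = 27556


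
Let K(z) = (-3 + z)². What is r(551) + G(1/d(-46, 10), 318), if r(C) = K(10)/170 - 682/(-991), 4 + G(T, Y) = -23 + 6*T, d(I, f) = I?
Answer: -101341803/3874810 ≈ -26.154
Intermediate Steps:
G(T, Y) = -27 + 6*T (G(T, Y) = -4 + (-23 + 6*T) = -27 + 6*T)
r(C) = 164499/168470 (r(C) = (-3 + 10)²/170 - 682/(-991) = 7²*(1/170) - 682*(-1/991) = 49*(1/170) + 682/991 = 49/170 + 682/991 = 164499/168470)
r(551) + G(1/d(-46, 10), 318) = 164499/168470 + (-27 + 6/(-46)) = 164499/168470 + (-27 + 6*(-1/46)) = 164499/168470 + (-27 - 3/23) = 164499/168470 - 624/23 = -101341803/3874810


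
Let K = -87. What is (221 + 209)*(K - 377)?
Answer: -199520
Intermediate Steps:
(221 + 209)*(K - 377) = (221 + 209)*(-87 - 377) = 430*(-464) = -199520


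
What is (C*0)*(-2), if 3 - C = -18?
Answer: 0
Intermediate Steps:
C = 21 (C = 3 - 1*(-18) = 3 + 18 = 21)
(C*0)*(-2) = (21*0)*(-2) = 0*(-2) = 0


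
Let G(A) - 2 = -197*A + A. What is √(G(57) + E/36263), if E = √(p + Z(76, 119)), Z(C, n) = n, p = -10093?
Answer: √(-14688607737730 + 36263*I*√9974)/36263 ≈ 1.3029e-5 + 105.69*I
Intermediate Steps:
G(A) = 2 - 196*A (G(A) = 2 + (-197*A + A) = 2 - 196*A)
E = I*√9974 (E = √(-10093 + 119) = √(-9974) = I*√9974 ≈ 99.87*I)
√(G(57) + E/36263) = √((2 - 196*57) + (I*√9974)/36263) = √((2 - 11172) + (I*√9974)*(1/36263)) = √(-11170 + I*√9974/36263)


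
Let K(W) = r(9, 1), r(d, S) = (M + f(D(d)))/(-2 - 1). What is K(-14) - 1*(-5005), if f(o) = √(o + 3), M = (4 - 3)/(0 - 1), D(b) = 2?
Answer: 15016/3 - √5/3 ≈ 5004.6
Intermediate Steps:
M = -1 (M = 1/(-1) = 1*(-1) = -1)
f(o) = √(3 + o)
r(d, S) = ⅓ - √5/3 (r(d, S) = (-1 + √(3 + 2))/(-2 - 1) = (-1 + √5)/(-3) = (-1 + √5)*(-⅓) = ⅓ - √5/3)
K(W) = ⅓ - √5/3
K(-14) - 1*(-5005) = (⅓ - √5/3) - 1*(-5005) = (⅓ - √5/3) + 5005 = 15016/3 - √5/3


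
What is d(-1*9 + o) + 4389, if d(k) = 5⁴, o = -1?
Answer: 5014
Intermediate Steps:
d(k) = 625
d(-1*9 + o) + 4389 = 625 + 4389 = 5014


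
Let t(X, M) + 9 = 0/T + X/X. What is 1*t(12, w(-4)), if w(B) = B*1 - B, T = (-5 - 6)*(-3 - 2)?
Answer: -8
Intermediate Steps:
T = 55 (T = -11*(-5) = 55)
w(B) = 0 (w(B) = B - B = 0)
t(X, M) = -8 (t(X, M) = -9 + (0/55 + X/X) = -9 + (0*(1/55) + 1) = -9 + (0 + 1) = -9 + 1 = -8)
1*t(12, w(-4)) = 1*(-8) = -8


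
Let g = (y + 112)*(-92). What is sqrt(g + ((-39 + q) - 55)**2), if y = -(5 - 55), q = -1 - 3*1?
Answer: 10*I*sqrt(53) ≈ 72.801*I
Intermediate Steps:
q = -4 (q = -1 - 3 = -4)
y = 50 (y = -1*(-50) = 50)
g = -14904 (g = (50 + 112)*(-92) = 162*(-92) = -14904)
sqrt(g + ((-39 + q) - 55)**2) = sqrt(-14904 + ((-39 - 4) - 55)**2) = sqrt(-14904 + (-43 - 55)**2) = sqrt(-14904 + (-98)**2) = sqrt(-14904 + 9604) = sqrt(-5300) = 10*I*sqrt(53)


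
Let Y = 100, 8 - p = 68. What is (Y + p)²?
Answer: 1600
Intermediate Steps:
p = -60 (p = 8 - 1*68 = 8 - 68 = -60)
(Y + p)² = (100 - 60)² = 40² = 1600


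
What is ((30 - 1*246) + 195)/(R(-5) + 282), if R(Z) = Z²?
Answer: -21/307 ≈ -0.068404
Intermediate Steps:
((30 - 1*246) + 195)/(R(-5) + 282) = ((30 - 1*246) + 195)/((-5)² + 282) = ((30 - 246) + 195)/(25 + 282) = (-216 + 195)/307 = -21*1/307 = -21/307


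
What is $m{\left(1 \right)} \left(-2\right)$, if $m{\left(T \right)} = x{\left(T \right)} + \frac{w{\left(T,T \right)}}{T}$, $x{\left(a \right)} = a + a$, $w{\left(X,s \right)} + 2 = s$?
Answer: $-2$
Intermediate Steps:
$w{\left(X,s \right)} = -2 + s$
$x{\left(a \right)} = 2 a$
$m{\left(T \right)} = 2 T + \frac{-2 + T}{T}$
$m{\left(1 \right)} \left(-2\right) = \left(1 - \frac{2}{1} + 2 \cdot 1\right) \left(-2\right) = \left(1 - 2 + 2\right) \left(-2\right) = 1 \left(-2\right) = -2$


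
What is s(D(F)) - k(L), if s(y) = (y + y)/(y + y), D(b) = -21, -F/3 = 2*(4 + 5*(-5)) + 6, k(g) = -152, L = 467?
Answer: 153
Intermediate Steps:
F = 108 (F = -3*(2*(4 + 5*(-5)) + 6) = -3*(2*(4 - 25) + 6) = -3*(2*(-21) + 6) = -3*(-42 + 6) = -3*(-36) = 108)
s(y) = 1 (s(y) = (2*y)/((2*y)) = (2*y)*(1/(2*y)) = 1)
s(D(F)) - k(L) = 1 - 1*(-152) = 1 + 152 = 153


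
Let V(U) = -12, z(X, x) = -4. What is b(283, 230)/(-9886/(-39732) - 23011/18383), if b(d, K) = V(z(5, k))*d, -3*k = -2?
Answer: 1240207918488/366269357 ≈ 3386.1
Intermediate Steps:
k = ⅔ (k = -⅓*(-2) = ⅔ ≈ 0.66667)
b(d, K) = -12*d
b(283, 230)/(-9886/(-39732) - 23011/18383) = (-12*283)/(-9886/(-39732) - 23011/18383) = -3396/(-9886*(-1/39732) - 23011*1/18383) = -3396/(4943/19866 - 23011/18383) = -3396/(-366269357/365196678) = -3396*(-365196678/366269357) = 1240207918488/366269357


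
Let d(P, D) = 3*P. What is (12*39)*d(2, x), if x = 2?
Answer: 2808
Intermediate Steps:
(12*39)*d(2, x) = (12*39)*(3*2) = 468*6 = 2808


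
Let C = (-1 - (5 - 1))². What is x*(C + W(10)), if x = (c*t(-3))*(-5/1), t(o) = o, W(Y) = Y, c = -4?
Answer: -2100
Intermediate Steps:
x = -60 (x = (-4*(-3))*(-5/1) = 12*(-5*1) = 12*(-5) = -60)
C = 25 (C = (-1 - 1*4)² = (-1 - 4)² = (-5)² = 25)
x*(C + W(10)) = -60*(25 + 10) = -60*35 = -2100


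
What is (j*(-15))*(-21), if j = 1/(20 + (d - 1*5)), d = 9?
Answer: 105/8 ≈ 13.125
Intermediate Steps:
j = 1/24 (j = 1/(20 + (9 - 1*5)) = 1/(20 + (9 - 5)) = 1/(20 + 4) = 1/24 ≈ 0.041667)
(j*(-15))*(-21) = ((1/24)*(-15))*(-21) = -5/8*(-21) = 105/8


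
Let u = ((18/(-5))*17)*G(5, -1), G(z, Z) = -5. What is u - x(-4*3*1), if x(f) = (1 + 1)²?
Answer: 302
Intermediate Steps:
x(f) = 4 (x(f) = 2² = 4)
u = 306 (u = ((18/(-5))*17)*(-5) = ((18*(-⅕))*17)*(-5) = -18/5*17*(-5) = -306/5*(-5) = 306)
u - x(-4*3*1) = 306 - 1*4 = 306 - 4 = 302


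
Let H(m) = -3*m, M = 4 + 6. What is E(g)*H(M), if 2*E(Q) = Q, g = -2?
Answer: 30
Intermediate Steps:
M = 10
E(Q) = Q/2
E(g)*H(M) = ((½)*(-2))*(-3*10) = -1*(-30) = 30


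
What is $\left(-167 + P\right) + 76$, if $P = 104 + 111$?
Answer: $124$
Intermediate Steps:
$P = 215$
$\left(-167 + P\right) + 76 = \left(-167 + 215\right) + 76 = 48 + 76 = 124$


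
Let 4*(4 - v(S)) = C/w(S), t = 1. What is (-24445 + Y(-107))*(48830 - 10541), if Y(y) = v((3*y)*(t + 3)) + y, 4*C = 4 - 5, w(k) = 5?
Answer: -75193431471/80 ≈ -9.3992e+8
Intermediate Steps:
C = -¼ (C = (4 - 5)/4 = (¼)*(-1) = -¼ ≈ -0.25000)
v(S) = 321/80 (v(S) = 4 - (-1)/(16*5) = 4 - ¼*(-1/20) = 4 + 1/80 = 321/80)
Y(y) = 321/80 + y
(-24445 + Y(-107))*(48830 - 10541) = (-24445 + (321/80 - 107))*(48830 - 10541) = (-24445 - 8239/80)*38289 = -1963839/80*38289 = -75193431471/80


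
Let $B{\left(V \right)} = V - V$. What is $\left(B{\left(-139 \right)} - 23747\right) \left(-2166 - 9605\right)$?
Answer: $279525937$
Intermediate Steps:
$B{\left(V \right)} = 0$
$\left(B{\left(-139 \right)} - 23747\right) \left(-2166 - 9605\right) = \left(0 - 23747\right) \left(-2166 - 9605\right) = \left(-23747\right) \left(-11771\right) = 279525937$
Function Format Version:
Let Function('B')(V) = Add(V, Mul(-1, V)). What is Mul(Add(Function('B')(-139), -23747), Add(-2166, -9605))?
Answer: 279525937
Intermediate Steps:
Function('B')(V) = 0
Mul(Add(Function('B')(-139), -23747), Add(-2166, -9605)) = Mul(Add(0, -23747), Add(-2166, -9605)) = Mul(-23747, -11771) = 279525937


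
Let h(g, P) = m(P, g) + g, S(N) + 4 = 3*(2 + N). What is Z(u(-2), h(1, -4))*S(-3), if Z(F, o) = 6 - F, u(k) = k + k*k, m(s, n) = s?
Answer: -28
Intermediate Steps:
S(N) = 2 + 3*N (S(N) = -4 + 3*(2 + N) = -4 + (6 + 3*N) = 2 + 3*N)
h(g, P) = P + g
u(k) = k + k²
Z(u(-2), h(1, -4))*S(-3) = (6 - (-2)*(1 - 2))*(2 + 3*(-3)) = (6 - (-2)*(-1))*(2 - 9) = (6 - 1*2)*(-7) = (6 - 2)*(-7) = 4*(-7) = -28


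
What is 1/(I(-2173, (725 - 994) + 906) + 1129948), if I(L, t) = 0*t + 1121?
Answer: 1/1131069 ≈ 8.8412e-7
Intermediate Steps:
I(L, t) = 1121 (I(L, t) = 0 + 1121 = 1121)
1/(I(-2173, (725 - 994) + 906) + 1129948) = 1/(1121 + 1129948) = 1/1131069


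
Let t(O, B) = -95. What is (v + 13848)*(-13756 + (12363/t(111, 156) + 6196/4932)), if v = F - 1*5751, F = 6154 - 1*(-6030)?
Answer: -32985129621004/117135 ≈ -2.8160e+8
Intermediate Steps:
F = 12184 (F = 6154 + 6030 = 12184)
v = 6433 (v = 12184 - 1*5751 = 12184 - 5751 = 6433)
(v + 13848)*(-13756 + (12363/t(111, 156) + 6196/4932)) = (6433 + 13848)*(-13756 + (12363/(-95) + 6196/4932)) = 20281*(-13756 + (12363*(-1/95) + 6196*(1/4932))) = 20281*(-13756 + (-12363/95 + 1549/1233)) = 20281*(-13756 - 15096424/117135) = 20281*(-1626405484/117135) = -32985129621004/117135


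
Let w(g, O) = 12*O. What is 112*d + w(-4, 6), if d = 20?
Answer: 2312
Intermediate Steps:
112*d + w(-4, 6) = 112*20 + 12*6 = 2240 + 72 = 2312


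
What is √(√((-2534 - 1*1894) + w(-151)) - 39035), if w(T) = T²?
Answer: √(-39035 + √18373) ≈ 197.23*I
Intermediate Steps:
√(√((-2534 - 1*1894) + w(-151)) - 39035) = √(√((-2534 - 1*1894) + (-151)²) - 39035) = √(√((-2534 - 1894) + 22801) - 39035) = √(√(-4428 + 22801) - 39035) = √(√18373 - 39035) = √(-39035 + √18373)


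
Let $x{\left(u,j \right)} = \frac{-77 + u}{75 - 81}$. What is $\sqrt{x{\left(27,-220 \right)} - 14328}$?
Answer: $\frac{19 i \sqrt{357}}{3} \approx 119.66 i$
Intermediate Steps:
$x{\left(u,j \right)} = \frac{77}{6} - \frac{u}{6}$ ($x{\left(u,j \right)} = \frac{-77 + u}{-6} = \left(-77 + u\right) \left(- \frac{1}{6}\right) = \frac{77}{6} - \frac{u}{6}$)
$\sqrt{x{\left(27,-220 \right)} - 14328} = \sqrt{\left(\frac{77}{6} - \frac{9}{2}\right) - 14328} = \sqrt{\frac{25}{3} - 14328} = \sqrt{- \frac{42959}{3}} = \frac{19 i \sqrt{357}}{3}$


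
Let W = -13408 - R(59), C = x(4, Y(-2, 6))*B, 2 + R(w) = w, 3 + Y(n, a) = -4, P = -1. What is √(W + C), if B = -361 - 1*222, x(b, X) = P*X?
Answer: I*√17546 ≈ 132.46*I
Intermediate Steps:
Y(n, a) = -7 (Y(n, a) = -3 - 4 = -7)
x(b, X) = -X
R(w) = -2 + w
B = -583 (B = -361 - 222 = -583)
C = -4081 (C = -1*(-7)*(-583) = 7*(-583) = -4081)
W = -13465 (W = -13408 - (-2 + 59) = -13408 - 1*57 = -13408 - 57 = -13465)
√(W + C) = √(-13465 - 4081) = √(-17546) = I*√17546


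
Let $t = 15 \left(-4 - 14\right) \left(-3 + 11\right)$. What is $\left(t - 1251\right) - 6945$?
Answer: $-10356$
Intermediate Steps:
$t = -2160$ ($t = 15 \left(\left(-18\right) 8\right) = 15 \left(-144\right) = -2160$)
$\left(t - 1251\right) - 6945 = \left(-2160 - 1251\right) - 6945 = -3411 - 6945 = -10356$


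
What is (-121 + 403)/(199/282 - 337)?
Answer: -79524/94835 ≈ -0.83855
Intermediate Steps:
(-121 + 403)/(199/282 - 337) = 282/(199*(1/282) - 337) = 282/(199/282 - 337) = 282/(-94835/282) = 282*(-282/94835) = -79524/94835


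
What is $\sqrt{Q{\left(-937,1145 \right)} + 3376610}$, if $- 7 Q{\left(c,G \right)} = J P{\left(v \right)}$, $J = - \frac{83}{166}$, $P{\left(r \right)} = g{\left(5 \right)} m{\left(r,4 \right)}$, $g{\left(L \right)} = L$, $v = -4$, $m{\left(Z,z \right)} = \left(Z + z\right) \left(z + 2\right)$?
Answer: $\sqrt{3376610} \approx 1837.6$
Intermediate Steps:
$m{\left(Z,z \right)} = \left(2 + z\right) \left(Z + z\right)$ ($m{\left(Z,z \right)} = \left(Z + z\right) \left(2 + z\right) = \left(2 + z\right) \left(Z + z\right)$)
$P{\left(r \right)} = 120 + 30 r$ ($P{\left(r \right)} = 5 \left(4^{2} + 2 r + 2 \cdot 4 + r 4\right) = 5 \left(16 + 2 r + 8 + 4 r\right) = 5 \left(24 + 6 r\right) = 120 + 30 r$)
$J = - \frac{1}{2}$ ($J = \left(-83\right) \frac{1}{166} = - \frac{1}{2} \approx -0.5$)
$Q{\left(c,G \right)} = 0$ ($Q{\left(c,G \right)} = - \frac{\left(- \frac{1}{2}\right) \left(120 + 30 \left(-4\right)\right)}{7} = - \frac{\left(- \frac{1}{2}\right) \left(120 - 120\right)}{7} = - \frac{\left(- \frac{1}{2}\right) 0}{7} = \left(- \frac{1}{7}\right) 0 = 0$)
$\sqrt{Q{\left(-937,1145 \right)} + 3376610} = \sqrt{0 + 3376610} = \sqrt{3376610}$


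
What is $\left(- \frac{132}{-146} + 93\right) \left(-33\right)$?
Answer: $- \frac{226215}{73} \approx -3098.8$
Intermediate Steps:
$\left(- \frac{132}{-146} + 93\right) \left(-33\right) = \left(\left(-132\right) \left(- \frac{1}{146}\right) + 93\right) \left(-33\right) = \left(\frac{66}{73} + 93\right) \left(-33\right) = \frac{6855}{73} \left(-33\right) = - \frac{226215}{73}$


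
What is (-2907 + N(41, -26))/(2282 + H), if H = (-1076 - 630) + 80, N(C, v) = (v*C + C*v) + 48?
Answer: -4991/656 ≈ -7.6082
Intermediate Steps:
N(C, v) = 48 + 2*C*v (N(C, v) = (C*v + C*v) + 48 = 2*C*v + 48 = 48 + 2*C*v)
H = -1626 (H = -1706 + 80 = -1626)
(-2907 + N(41, -26))/(2282 + H) = (-2907 + (48 + 2*41*(-26)))/(2282 - 1626) = (-2907 + (48 - 2132))/656 = (-2907 - 2084)*(1/656) = -4991*1/656 = -4991/656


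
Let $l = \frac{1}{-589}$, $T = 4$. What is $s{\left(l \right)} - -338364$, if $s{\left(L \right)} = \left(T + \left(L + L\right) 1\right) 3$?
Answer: $\frac{199303458}{589} \approx 3.3838 \cdot 10^{5}$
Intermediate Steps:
$l = - \frac{1}{589} \approx -0.0016978$
$s{\left(L \right)} = 12 + 6 L$ ($s{\left(L \right)} = \left(4 + \left(L + L\right) 1\right) 3 = \left(4 + 2 L 1\right) 3 = \left(4 + 2 L\right) 3 = 12 + 6 L$)
$s{\left(l \right)} - -338364 = \left(12 + 6 \left(- \frac{1}{589}\right)\right) - -338364 = \left(12 - \frac{6}{589}\right) + 338364 = \frac{7062}{589} + 338364 = \frac{199303458}{589}$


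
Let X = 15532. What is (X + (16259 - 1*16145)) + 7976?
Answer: 23622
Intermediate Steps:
(X + (16259 - 1*16145)) + 7976 = (15532 + (16259 - 1*16145)) + 7976 = (15532 + (16259 - 16145)) + 7976 = (15532 + 114) + 7976 = 15646 + 7976 = 23622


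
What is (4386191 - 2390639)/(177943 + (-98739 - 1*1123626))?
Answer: -997776/522211 ≈ -1.9107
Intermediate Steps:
(4386191 - 2390639)/(177943 + (-98739 - 1*1123626)) = 1995552/(177943 + (-98739 - 1123626)) = 1995552/(177943 - 1222365) = 1995552/(-1044422) = 1995552*(-1/1044422) = -997776/522211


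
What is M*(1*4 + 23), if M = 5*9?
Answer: 1215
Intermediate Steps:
M = 45
M*(1*4 + 23) = 45*(1*4 + 23) = 45*(4 + 23) = 45*27 = 1215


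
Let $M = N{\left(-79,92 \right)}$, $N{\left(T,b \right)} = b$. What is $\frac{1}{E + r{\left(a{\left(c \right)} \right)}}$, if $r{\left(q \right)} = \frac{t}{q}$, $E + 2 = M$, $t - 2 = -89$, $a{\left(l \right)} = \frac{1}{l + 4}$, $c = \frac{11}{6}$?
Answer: $- \frac{2}{835} \approx -0.0023952$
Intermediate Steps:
$c = \frac{11}{6}$ ($c = 11 \cdot \frac{1}{6} = \frac{11}{6} \approx 1.8333$)
$a{\left(l \right)} = \frac{1}{4 + l}$
$M = 92$
$t = -87$ ($t = 2 - 89 = -87$)
$E = 90$ ($E = -2 + 92 = 90$)
$r{\left(q \right)} = - \frac{87}{q}$
$\frac{1}{E + r{\left(a{\left(c \right)} \right)}} = \frac{1}{90 - \frac{87}{\frac{1}{4 + \frac{11}{6}}}} = \frac{1}{90 - \frac{87}{\frac{1}{\frac{35}{6}}}} = \frac{1}{90 - \frac{87}{\frac{6}{35}}} = \frac{1}{90 - \frac{1015}{2}} = \frac{1}{- \frac{835}{2}} = - \frac{2}{835}$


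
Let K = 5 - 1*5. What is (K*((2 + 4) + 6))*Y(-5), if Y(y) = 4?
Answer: 0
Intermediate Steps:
K = 0 (K = 5 - 5 = 0)
(K*((2 + 4) + 6))*Y(-5) = (0*((2 + 4) + 6))*4 = (0*(6 + 6))*4 = (0*12)*4 = 0*4 = 0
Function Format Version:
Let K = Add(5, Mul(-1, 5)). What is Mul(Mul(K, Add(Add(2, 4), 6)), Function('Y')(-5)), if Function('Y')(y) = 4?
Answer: 0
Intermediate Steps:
K = 0 (K = Add(5, -5) = 0)
Mul(Mul(K, Add(Add(2, 4), 6)), Function('Y')(-5)) = Mul(Mul(0, Add(Add(2, 4), 6)), 4) = Mul(Mul(0, Add(6, 6)), 4) = Mul(Mul(0, 12), 4) = Mul(0, 4) = 0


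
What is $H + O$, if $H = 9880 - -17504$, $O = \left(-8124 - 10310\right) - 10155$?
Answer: $-1205$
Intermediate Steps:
$O = -28589$ ($O = \left(-8124 - 10310\right) - 10155 = -18434 - 10155 = -28589$)
$H = 27384$ ($H = 9880 + 17504 = 27384$)
$H + O = 27384 - 28589 = -1205$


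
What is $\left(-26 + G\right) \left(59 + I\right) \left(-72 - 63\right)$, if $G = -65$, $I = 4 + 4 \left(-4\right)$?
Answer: $577395$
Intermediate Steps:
$I = -12$ ($I = 4 - 16 = -12$)
$\left(-26 + G\right) \left(59 + I\right) \left(-72 - 63\right) = \left(-26 - 65\right) \left(59 - 12\right) \left(-72 - 63\right) = \left(-91\right) 47 \left(-135\right) = \left(-4277\right) \left(-135\right) = 577395$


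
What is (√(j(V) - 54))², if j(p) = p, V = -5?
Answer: -59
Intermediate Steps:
(√(j(V) - 54))² = (√(-5 - 54))² = (√(-59))² = (I*√59)² = -59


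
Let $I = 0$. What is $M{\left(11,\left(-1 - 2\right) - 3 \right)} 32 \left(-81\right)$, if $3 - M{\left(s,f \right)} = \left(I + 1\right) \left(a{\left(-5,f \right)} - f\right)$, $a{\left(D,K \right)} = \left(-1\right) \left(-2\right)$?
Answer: $12960$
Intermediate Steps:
$a{\left(D,K \right)} = 2$
$M{\left(s,f \right)} = 1 + f$ ($M{\left(s,f \right)} = 3 - \left(0 + 1\right) \left(2 - f\right) = 3 - 1 \left(2 - f\right) = 3 - \left(2 - f\right) = 3 + \left(-2 + f\right) = 1 + f$)
$M{\left(11,\left(-1 - 2\right) - 3 \right)} 32 \left(-81\right) = \left(1 - 6\right) 32 \left(-81\right) = \left(-5\right) 32 \left(-81\right) = \left(-160\right) \left(-81\right) = 12960$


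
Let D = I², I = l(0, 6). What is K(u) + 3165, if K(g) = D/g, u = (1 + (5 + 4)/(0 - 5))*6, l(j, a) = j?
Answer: 3165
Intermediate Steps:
I = 0
D = 0 (D = 0² = 0)
u = -24/5 (u = (1 + 9/(-5))*6 = (1 + 9*(-⅕))*6 = (1 - 9/5)*6 = -⅘*6 = -24/5 ≈ -4.8000)
K(g) = 0 (K(g) = 0/g = 0)
K(u) + 3165 = 0 + 3165 = 3165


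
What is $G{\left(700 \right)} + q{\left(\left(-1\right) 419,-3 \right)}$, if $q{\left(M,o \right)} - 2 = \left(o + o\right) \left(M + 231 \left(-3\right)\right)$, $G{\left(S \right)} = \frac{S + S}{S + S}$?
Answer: $6675$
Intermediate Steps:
$G{\left(S \right)} = 1$ ($G{\left(S \right)} = \frac{2 S}{2 S} = 2 S \frac{1}{2 S} = 1$)
$q{\left(M,o \right)} = 2 + 2 o \left(-693 + M\right)$ ($q{\left(M,o \right)} = 2 + \left(o + o\right) \left(M + 231 \left(-3\right)\right) = 2 + 2 o \left(M - 693\right) = 2 + 2 o \left(-693 + M\right)$)
$G{\left(700 \right)} + q{\left(\left(-1\right) 419,-3 \right)} = 1 + \left(2 - -4158 + 2 \left(\left(-1\right) 419\right) \left(-3\right)\right) = 1 + \left(2 + 4158 + 2 \left(-419\right) \left(-3\right)\right) = 1 + \left(2 + 4158 + 2514\right) = 1 + 6674 = 6675$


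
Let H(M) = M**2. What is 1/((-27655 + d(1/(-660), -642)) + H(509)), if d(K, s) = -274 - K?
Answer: 660/152560321 ≈ 4.3262e-6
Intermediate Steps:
1/((-27655 + d(1/(-660), -642)) + H(509)) = 1/((-27655 + (-274 - 1/(-660))) + 509**2) = 1/((-27655 + (-274 - 1*(-1/660))) + 259081) = 1/((-27655 + (-274 + 1/660)) + 259081) = 1/((-27655 - 180839/660) + 259081) = 1/(-18433139/660 + 259081) = 1/(152560321/660) = 660/152560321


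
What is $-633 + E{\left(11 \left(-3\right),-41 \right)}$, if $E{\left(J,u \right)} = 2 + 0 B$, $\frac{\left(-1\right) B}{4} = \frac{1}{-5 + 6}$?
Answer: $-631$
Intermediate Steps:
$B = -4$ ($B = - \frac{4}{-5 + 6} = - \frac{4}{1} = \left(-4\right) 1 = -4$)
$E{\left(J,u \right)} = 2$ ($E{\left(J,u \right)} = 2 + 0 \left(-4\right) = 2 + 0 = 2$)
$-633 + E{\left(11 \left(-3\right),-41 \right)} = -633 + 2 = -631$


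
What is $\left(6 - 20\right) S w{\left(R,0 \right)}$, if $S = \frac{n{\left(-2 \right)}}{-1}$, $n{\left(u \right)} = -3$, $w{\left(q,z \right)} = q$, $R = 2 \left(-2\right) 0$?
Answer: $0$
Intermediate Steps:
$R = 0$ ($R = \left(-4\right) 0 = 0$)
$S = 3$ ($S = - \frac{3}{-1} = \left(-3\right) \left(-1\right) = 3$)
$\left(6 - 20\right) S w{\left(R,0 \right)} = \left(6 - 20\right) 3 \cdot 0 = \left(-14\right) 3 \cdot 0 = \left(-42\right) 0 = 0$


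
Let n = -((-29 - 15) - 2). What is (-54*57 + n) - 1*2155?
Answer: -5187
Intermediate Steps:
n = 46 (n = -(-44 - 2) = -1*(-46) = 46)
(-54*57 + n) - 1*2155 = (-54*57 + 46) - 1*2155 = (-3078 + 46) - 2155 = -3032 - 2155 = -5187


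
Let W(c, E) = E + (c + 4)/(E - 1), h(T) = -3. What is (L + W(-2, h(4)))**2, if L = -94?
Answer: 38025/4 ≈ 9506.3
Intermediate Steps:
W(c, E) = E + (4 + c)/(-1 + E)
(L + W(-2, h(4)))**2 = (-94 + (4 - 2 + (-3)**2 - 1*(-3))/(-1 - 3))**2 = (-94 + (4 - 2 + 9 + 3)/(-4))**2 = (-94 - 1/4*14)**2 = (-94 - 7/2)**2 = (-195/2)**2 = 38025/4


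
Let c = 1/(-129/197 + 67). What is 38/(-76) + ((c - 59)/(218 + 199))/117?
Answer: -159803524/318836115 ≈ -0.50121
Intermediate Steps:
c = 197/13070 (c = 1/(-129*1/197 + 67) = 1/(-129/197 + 67) = 1/(13070/197) = 197/13070 ≈ 0.015073)
38/(-76) + ((c - 59)/(218 + 199))/117 = 38/(-76) + ((197/13070 - 59)/(218 + 199))/117 = 38*(-1/76) - 770933/13070/417*(1/117) = -1/2 - 770933/13070*1/417*(1/117) = -1/2 - 770933/5450190*1/117 = -1/2 - 770933/637672230 = -159803524/318836115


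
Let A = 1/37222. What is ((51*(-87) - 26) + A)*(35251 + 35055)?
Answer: -5839679108105/18611 ≈ -3.1378e+8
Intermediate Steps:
A = 1/37222 ≈ 2.6866e-5
((51*(-87) - 26) + A)*(35251 + 35055) = ((51*(-87) - 26) + 1/37222)*(35251 + 35055) = ((-4437 - 26) + 1/37222)*70306 = (-4463 + 1/37222)*70306 = -166121785/37222*70306 = -5839679108105/18611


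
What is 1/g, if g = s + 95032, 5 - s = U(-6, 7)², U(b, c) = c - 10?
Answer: 1/95028 ≈ 1.0523e-5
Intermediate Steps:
U(b, c) = -10 + c
s = -4 (s = 5 - (-10 + 7)² = 5 - 1*(-3)² = 5 - 1*9 = 5 - 9 = -4)
g = 95028 (g = -4 + 95032 = 95028)
1/g = 1/95028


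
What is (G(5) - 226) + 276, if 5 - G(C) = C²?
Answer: 30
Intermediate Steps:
G(C) = 5 - C²
(G(5) - 226) + 276 = ((5 - 1*5²) - 226) + 276 = ((5 - 1*25) - 226) + 276 = ((5 - 25) - 226) + 276 = (-20 - 226) + 276 = -246 + 276 = 30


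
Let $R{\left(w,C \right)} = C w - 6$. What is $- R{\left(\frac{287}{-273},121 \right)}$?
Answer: $\frac{5195}{39} \approx 133.21$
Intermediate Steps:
$R{\left(w,C \right)} = -6 + C w$
$- R{\left(\frac{287}{-273},121 \right)} = - (-6 + 121 \frac{287}{-273}) = - (-6 + 121 \cdot 287 \left(- \frac{1}{273}\right)) = - (-6 + 121 \left(- \frac{41}{39}\right)) = - (-6 - \frac{4961}{39}) = \left(-1\right) \left(- \frac{5195}{39}\right) = \frac{5195}{39}$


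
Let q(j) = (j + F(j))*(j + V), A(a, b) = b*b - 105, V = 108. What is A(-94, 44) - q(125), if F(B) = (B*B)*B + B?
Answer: -455134544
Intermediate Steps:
F(B) = B + B³ (F(B) = B²*B + B = B³ + B = B + B³)
A(a, b) = -105 + b² (A(a, b) = b² - 105 = -105 + b²)
q(j) = (108 + j)*(j³ + 2*j) (q(j) = (j + (j + j³))*(j + 108) = (j³ + 2*j)*(108 + j) = (108 + j)*(j³ + 2*j))
A(-94, 44) - q(125) = (-105 + 44²) - 125*(216 + 125³ + 2*125 + 108*125²) = (-105 + 1936) - 125*(216 + 1953125 + 250 + 108*15625) = 1831 - 125*(216 + 1953125 + 250 + 1687500) = 1831 - 125*3641091 = 1831 - 1*455136375 = 1831 - 455136375 = -455134544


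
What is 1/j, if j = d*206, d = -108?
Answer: -1/22248 ≈ -4.4948e-5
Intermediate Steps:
j = -22248 (j = -108*206 = -22248)
1/j = 1/(-22248) = -1/22248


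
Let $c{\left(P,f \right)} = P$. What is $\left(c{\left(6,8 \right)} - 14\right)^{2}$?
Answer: $64$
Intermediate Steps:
$\left(c{\left(6,8 \right)} - 14\right)^{2} = \left(6 - 14\right)^{2} = \left(-8\right)^{2} = 64$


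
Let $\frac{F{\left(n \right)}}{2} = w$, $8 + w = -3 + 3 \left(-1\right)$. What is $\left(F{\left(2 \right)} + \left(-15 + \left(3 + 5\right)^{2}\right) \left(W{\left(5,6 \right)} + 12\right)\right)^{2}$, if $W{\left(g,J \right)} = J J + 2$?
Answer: $5866084$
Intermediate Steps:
$W{\left(g,J \right)} = 2 + J^{2}$ ($W{\left(g,J \right)} = J^{2} + 2 = 2 + J^{2}$)
$w = -14$ ($w = -8 + \left(-3 + 3 \left(-1\right)\right) = -8 - 6 = -14$)
$F{\left(n \right)} = -28$ ($F{\left(n \right)} = 2 \left(-14\right) = -28$)
$\left(F{\left(2 \right)} + \left(-15 + \left(3 + 5\right)^{2}\right) \left(W{\left(5,6 \right)} + 12\right)\right)^{2} = \left(-28 + \left(-15 + \left(3 + 5\right)^{2}\right) \left(\left(2 + 6^{2}\right) + 12\right)\right)^{2} = \left(-28 + \left(-15 + 8^{2}\right) \left(\left(2 + 36\right) + 12\right)\right)^{2} = \left(-28 + \left(-15 + 64\right) \left(38 + 12\right)\right)^{2} = \left(-28 + 49 \cdot 50\right)^{2} = \left(-28 + 2450\right)^{2} = 2422^{2} = 5866084$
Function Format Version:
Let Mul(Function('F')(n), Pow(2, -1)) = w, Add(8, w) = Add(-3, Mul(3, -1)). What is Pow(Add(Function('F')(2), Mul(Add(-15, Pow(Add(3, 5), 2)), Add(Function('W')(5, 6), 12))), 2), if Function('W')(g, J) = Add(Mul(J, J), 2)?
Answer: 5866084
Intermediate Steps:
Function('W')(g, J) = Add(2, Pow(J, 2)) (Function('W')(g, J) = Add(Pow(J, 2), 2) = Add(2, Pow(J, 2)))
w = -14 (w = Add(-8, Add(-3, Mul(3, -1))) = Add(-8, Add(-3, -3)) = Add(-8, -6) = -14)
Function('F')(n) = -28 (Function('F')(n) = Mul(2, -14) = -28)
Pow(Add(Function('F')(2), Mul(Add(-15, Pow(Add(3, 5), 2)), Add(Function('W')(5, 6), 12))), 2) = Pow(Add(-28, Mul(Add(-15, Pow(Add(3, 5), 2)), Add(Add(2, Pow(6, 2)), 12))), 2) = Pow(Add(-28, Mul(Add(-15, Pow(8, 2)), Add(Add(2, 36), 12))), 2) = Pow(Add(-28, Mul(Add(-15, 64), Add(38, 12))), 2) = Pow(Add(-28, Mul(49, 50)), 2) = Pow(Add(-28, 2450), 2) = Pow(2422, 2) = 5866084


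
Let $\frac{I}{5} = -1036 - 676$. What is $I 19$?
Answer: $-162640$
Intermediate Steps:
$I = -8560$ ($I = 5 \left(-1036 - 676\right) = 5 \left(-1712\right) = -8560$)
$I 19 = \left(-8560\right) 19 = -162640$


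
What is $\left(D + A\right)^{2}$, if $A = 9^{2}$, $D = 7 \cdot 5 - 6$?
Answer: $12100$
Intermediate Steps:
$D = 29$ ($D = 35 - 6 = 29$)
$A = 81$
$\left(D + A\right)^{2} = \left(29 + 81\right)^{2} = 110^{2} = 12100$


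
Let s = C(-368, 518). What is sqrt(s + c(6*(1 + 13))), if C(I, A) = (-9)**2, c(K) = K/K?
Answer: sqrt(82) ≈ 9.0554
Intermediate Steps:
c(K) = 1
C(I, A) = 81
s = 81
sqrt(s + c(6*(1 + 13))) = sqrt(81 + 1) = sqrt(82)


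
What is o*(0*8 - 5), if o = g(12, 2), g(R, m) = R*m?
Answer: -120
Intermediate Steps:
o = 24 (o = 12*2 = 24)
o*(0*8 - 5) = 24*(0*8 - 5) = 24*(0 - 5) = 24*(-5) = -120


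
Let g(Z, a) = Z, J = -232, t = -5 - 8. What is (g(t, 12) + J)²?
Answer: 60025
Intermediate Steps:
t = -13
(g(t, 12) + J)² = (-13 - 232)² = (-245)² = 60025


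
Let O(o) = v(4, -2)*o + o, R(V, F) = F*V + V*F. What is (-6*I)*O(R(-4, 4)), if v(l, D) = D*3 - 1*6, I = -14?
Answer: 29568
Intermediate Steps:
R(V, F) = 2*F*V (R(V, F) = F*V + F*V = 2*F*V)
v(l, D) = -6 + 3*D (v(l, D) = 3*D - 6 = -6 + 3*D)
O(o) = -11*o (O(o) = (-6 + 3*(-2))*o + o = (-6 - 6)*o + o = -12*o + o = -11*o)
(-6*I)*O(R(-4, 4)) = (-6*(-14))*(-22*4*(-4)) = 84*(-11*(-32)) = 84*352 = 29568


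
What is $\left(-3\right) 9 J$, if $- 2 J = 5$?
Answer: $\frac{135}{2} \approx 67.5$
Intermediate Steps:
$J = - \frac{5}{2}$ ($J = \left(- \frac{1}{2}\right) 5 = - \frac{5}{2} \approx -2.5$)
$\left(-3\right) 9 J = \left(-3\right) 9 \left(- \frac{5}{2}\right) = \left(-27\right) \left(- \frac{5}{2}\right) = \frac{135}{2}$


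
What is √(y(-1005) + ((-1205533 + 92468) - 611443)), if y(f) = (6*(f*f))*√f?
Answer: 3*√(-191612 + 673350*I*√1005) ≈ 9757.1 + 9845.0*I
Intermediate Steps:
y(f) = 6*f^(5/2) (y(f) = (6*f²)*√f = 6*f^(5/2))
√(y(-1005) + ((-1205533 + 92468) - 611443)) = √(6*(-1005)^(5/2) + ((-1205533 + 92468) - 611443)) = √(6*(1010025*I*√1005) + (-1113065 - 611443)) = √(6060150*I*√1005 - 1724508) = √(-1724508 + 6060150*I*√1005)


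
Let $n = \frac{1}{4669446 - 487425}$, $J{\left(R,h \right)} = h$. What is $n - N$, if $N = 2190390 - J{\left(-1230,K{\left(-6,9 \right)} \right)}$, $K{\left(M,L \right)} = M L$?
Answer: $- \frac{9160482807323}{4182021} \approx -2.1904 \cdot 10^{6}$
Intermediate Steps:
$K{\left(M,L \right)} = L M$
$N = 2190444$ ($N = 2190390 - 9 \left(-6\right) = 2190390 - -54 = 2190390 + 54 = 2190444$)
$n = \frac{1}{4182021}$ ($n = \frac{1}{4669446 - 487425} = \frac{1}{4182021} \approx 2.3912 \cdot 10^{-7}$)
$n - N = \frac{1}{4182021} - 2190444 = - \frac{9160482807323}{4182021}$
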